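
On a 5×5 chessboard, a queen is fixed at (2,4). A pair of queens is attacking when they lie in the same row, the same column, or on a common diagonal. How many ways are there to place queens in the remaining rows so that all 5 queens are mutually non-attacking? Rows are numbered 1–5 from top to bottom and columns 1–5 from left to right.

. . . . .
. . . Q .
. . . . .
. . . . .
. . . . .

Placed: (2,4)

Branch on row 1: col 1 → 1; col 2 → 1.
Sum: 1 + 1 = 2.

2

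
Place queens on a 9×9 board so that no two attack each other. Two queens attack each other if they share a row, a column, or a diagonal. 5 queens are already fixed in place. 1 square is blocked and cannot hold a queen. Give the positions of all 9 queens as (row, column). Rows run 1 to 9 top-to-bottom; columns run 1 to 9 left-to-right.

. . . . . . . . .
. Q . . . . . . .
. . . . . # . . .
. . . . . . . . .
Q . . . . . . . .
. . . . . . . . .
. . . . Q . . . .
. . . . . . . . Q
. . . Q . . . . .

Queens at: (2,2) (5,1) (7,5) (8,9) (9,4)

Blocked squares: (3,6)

Row 1: attacked by (2,2)→{1,2,3}; (5,1)→{1,5}; (7,5)→{5}; (8,9)→{2,9}; (9,4)→{4}. Safe: 6, 7, 8. Place at column 7.
Row 3: attacked by (1,7)→{5,7,9}; (2,2)→{1,2,3}; (5,1)→{1,3}; (7,5)→{1,5,9}; (8,9)→{4,9}; (9,4)→{4}. Blocked: 6. Safe: 8. Place at column 8.
Row 4: attacked by (1,7)→{4,7}; (2,2)→{2,4}; (3,8)→{7,8,9}; (5,1)→{1,2}; (7,5)→{2,5,8}; (8,9)→{5,9}; (9,4)→{4,9}. Safe: 3, 6. Place at column 6.
Row 6: attacked by (1,7)→{2,7}; (2,2)→{2,6}; (3,8)→{5,8}; (4,6)→{4,6,8}; (5,1)→{1,2}; (7,5)→{4,5,6}; (8,9)→{7,9}; (9,4)→{1,4,7}. Safe: 3. Place at column 3.
Columns [7, 2, 8, 6, 1, 3, 5, 9, 4], r−c [-6, 0, -5, -2, 4, 3, 2, -1, 5], r+c [8, 4, 11, 10, 6, 9, 12, 17, 13] are all distinct, so no two queens attack.

(1,7) (2,2) (3,8) (4,6) (5,1) (6,3) (7,5) (8,9) (9,4)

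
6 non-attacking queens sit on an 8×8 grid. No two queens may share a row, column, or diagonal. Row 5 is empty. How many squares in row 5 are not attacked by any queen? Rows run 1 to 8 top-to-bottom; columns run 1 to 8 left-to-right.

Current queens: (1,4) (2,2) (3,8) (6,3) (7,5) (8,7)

(1,4) attacks row 5 at column 4 and diagonals 8.
(2,2) attacks row 5 at column 2 and diagonals 5.
(3,8) attacks row 5 at column 8 and diagonals 6.
(6,3) attacks row 5 at column 3 and diagonals 2, 4.
(7,5) attacks row 5 at column 5 and diagonals 3, 7.
(8,7) attacks row 5 at column 7 and diagonals 4.
Attacked columns: {2, 3, 4, 5, 6, 7, 8}. Safe: {1}.

1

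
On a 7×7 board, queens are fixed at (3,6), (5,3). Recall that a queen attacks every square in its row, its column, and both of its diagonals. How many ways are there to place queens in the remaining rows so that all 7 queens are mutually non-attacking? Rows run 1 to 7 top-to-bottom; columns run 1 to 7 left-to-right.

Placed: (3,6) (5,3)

Branch on row 1: col 1 → 0; col 2 → 1; col 5 → 0.
Sum: 0 + 1 + 0 = 1.

1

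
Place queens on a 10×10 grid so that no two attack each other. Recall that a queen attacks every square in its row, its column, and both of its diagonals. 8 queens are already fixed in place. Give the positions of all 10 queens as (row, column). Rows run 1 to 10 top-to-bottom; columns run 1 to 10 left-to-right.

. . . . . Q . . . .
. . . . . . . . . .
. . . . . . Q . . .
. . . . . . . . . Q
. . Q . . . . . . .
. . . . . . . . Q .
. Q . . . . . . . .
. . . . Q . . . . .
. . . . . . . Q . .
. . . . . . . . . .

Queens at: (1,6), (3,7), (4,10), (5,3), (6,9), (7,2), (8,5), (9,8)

Row 2: attacked by (1,6)→{5,6,7}; (3,7)→{6,7,8}; (4,10)→{8,10}; (5,3)→{3,6}; (6,9)→{5,9}; (7,2)→{2,7}; (8,5)→{5}; (9,8)→{1,8}. Safe: 4. Place at column 4.
Row 10: attacked by (1,6)→{6}; (2,4)→{4}; (3,7)→{7}; (4,10)→{4,10}; (5,3)→{3,8}; (6,9)→{5,9}; (7,2)→{2,5}; (8,5)→{3,5,7}; (9,8)→{7,8,9}. Safe: 1. Place at column 1.
Columns [6, 4, 7, 10, 3, 9, 2, 5, 8, 1], r−c [-5, -2, -4, -6, 2, -3, 5, 3, 1, 9], r+c [7, 6, 10, 14, 8, 15, 9, 13, 17, 11] are all distinct, so no two queens attack.

(1,6) (2,4) (3,7) (4,10) (5,3) (6,9) (7,2) (8,5) (9,8) (10,1)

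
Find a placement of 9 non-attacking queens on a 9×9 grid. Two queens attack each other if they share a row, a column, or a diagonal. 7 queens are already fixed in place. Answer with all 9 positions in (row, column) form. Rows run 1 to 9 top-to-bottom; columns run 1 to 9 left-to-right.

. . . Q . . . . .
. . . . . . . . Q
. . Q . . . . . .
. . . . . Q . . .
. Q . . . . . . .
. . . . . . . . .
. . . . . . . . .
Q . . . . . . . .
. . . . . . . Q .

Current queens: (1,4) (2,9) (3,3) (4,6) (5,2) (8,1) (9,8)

(1,4) (2,9) (3,3) (4,6) (5,2) (6,7) (7,5) (8,1) (9,8)

Row 6: attacked by (1,4)→{4,9}; (2,9)→{5,9}; (3,3)→{3,6}; (4,6)→{4,6,8}; (5,2)→{1,2,3}; (8,1)→{1,3}; (9,8)→{5,8}. Safe: 7. Place at column 7.
Row 7: attacked by (1,4)→{4}; (2,9)→{4,9}; (3,3)→{3,7}; (4,6)→{3,6,9}; (5,2)→{2,4}; (6,7)→{6,7,8}; (8,1)→{1,2}; (9,8)→{6,8}. Safe: 5. Place at column 5.
Columns [4, 9, 3, 6, 2, 7, 5, 1, 8], r−c [-3, -7, 0, -2, 3, -1, 2, 7, 1], r+c [5, 11, 6, 10, 7, 13, 12, 9, 17] are all distinct, so no two queens attack.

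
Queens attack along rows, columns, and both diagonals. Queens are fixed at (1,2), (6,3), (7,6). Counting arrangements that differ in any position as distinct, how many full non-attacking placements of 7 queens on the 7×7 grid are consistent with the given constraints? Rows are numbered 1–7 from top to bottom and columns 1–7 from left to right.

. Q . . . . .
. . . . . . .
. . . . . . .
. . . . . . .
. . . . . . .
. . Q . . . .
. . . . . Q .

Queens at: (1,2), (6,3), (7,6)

3

Branch on row 2: col 4 → 1; col 5 → 2.
Sum: 1 + 2 = 3.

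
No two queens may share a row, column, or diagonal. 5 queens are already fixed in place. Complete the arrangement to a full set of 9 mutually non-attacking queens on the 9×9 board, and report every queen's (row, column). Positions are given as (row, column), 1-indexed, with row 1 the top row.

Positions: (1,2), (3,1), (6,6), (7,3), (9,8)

(1,2) (2,4) (3,1) (4,7) (5,9) (6,6) (7,3) (8,5) (9,8)

Row 2: attacked by (1,2)→{1,2,3}; (3,1)→{1,2}; (6,6)→{2,6}; (7,3)→{3,8}; (9,8)→{1,8}. Safe: 4, 5, 7, 9. Place at column 4.
Row 4: attacked by (1,2)→{2,5}; (2,4)→{2,4,6}; (3,1)→{1,2}; (6,6)→{4,6,8}; (7,3)→{3,6}; (9,8)→{3,8}. Safe: 7, 9. Place at column 7.
Row 5: attacked by (1,2)→{2,6}; (2,4)→{1,4,7}; (3,1)→{1,3}; (4,7)→{6,7,8}; (6,6)→{5,6,7}; (7,3)→{1,3,5}; (9,8)→{4,8}. Safe: 9. Place at column 9.
Row 8: attacked by (1,2)→{2,9}; (2,4)→{4}; (3,1)→{1,6}; (4,7)→{3,7}; (5,9)→{6,9}; (6,6)→{4,6,8}; (7,3)→{2,3,4}; (9,8)→{7,8,9}. Safe: 5. Place at column 5.
Columns [2, 4, 1, 7, 9, 6, 3, 5, 8], r−c [-1, -2, 2, -3, -4, 0, 4, 3, 1], r+c [3, 6, 4, 11, 14, 12, 10, 13, 17] are all distinct, so no two queens attack.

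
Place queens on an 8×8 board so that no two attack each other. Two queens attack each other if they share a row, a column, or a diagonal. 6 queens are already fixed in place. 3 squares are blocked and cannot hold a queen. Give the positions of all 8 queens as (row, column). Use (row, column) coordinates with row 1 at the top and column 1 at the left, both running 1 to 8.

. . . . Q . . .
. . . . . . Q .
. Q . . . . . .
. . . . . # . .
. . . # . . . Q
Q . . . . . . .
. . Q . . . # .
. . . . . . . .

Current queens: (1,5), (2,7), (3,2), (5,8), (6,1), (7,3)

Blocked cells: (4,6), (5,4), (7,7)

(1,5) (2,7) (3,2) (4,4) (5,8) (6,1) (7,3) (8,6)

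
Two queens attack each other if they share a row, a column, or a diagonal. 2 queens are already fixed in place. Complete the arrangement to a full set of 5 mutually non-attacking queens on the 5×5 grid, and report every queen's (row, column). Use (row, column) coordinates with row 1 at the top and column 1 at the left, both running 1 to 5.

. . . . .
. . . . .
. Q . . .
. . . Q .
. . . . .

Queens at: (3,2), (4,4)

(1,3) (2,5) (3,2) (4,4) (5,1)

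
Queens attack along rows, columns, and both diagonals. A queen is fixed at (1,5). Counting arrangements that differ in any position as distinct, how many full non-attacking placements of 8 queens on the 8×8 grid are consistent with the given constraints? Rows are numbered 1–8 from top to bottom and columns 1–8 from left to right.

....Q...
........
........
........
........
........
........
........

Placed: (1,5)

18

Branch on row 2: col 1 → 3; col 2 → 4; col 3 → 3; col 7 → 6; col 8 → 2.
Sum: 3 + 4 + 3 + 6 + 2 = 18.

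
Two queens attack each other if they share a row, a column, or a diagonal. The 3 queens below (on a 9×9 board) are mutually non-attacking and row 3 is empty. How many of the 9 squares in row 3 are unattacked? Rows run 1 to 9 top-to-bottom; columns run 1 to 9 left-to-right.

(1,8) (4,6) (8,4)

3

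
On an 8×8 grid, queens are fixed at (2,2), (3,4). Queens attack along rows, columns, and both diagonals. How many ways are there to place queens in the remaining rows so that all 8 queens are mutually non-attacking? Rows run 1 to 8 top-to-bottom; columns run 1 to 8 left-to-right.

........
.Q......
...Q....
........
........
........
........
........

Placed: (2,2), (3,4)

4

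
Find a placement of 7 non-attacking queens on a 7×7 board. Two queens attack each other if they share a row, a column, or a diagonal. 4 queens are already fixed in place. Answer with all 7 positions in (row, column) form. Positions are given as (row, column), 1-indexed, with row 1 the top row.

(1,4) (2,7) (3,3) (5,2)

Row 4: attacked by (1,4)→{1,4,7}; (2,7)→{5,7}; (3,3)→{2,3,4}; (5,2)→{1,2,3}. Safe: 6. Place at column 6.
Row 6: attacked by (1,4)→{4}; (2,7)→{3,7}; (3,3)→{3,6}; (4,6)→{4,6}; (5,2)→{1,2,3}. Safe: 5. Place at column 5.
Row 7: attacked by (1,4)→{4}; (2,7)→{2,7}; (3,3)→{3,7}; (4,6)→{3,6}; (5,2)→{2,4}; (6,5)→{4,5,6}. Safe: 1. Place at column 1.
Columns [4, 7, 3, 6, 2, 5, 1], r−c [-3, -5, 0, -2, 3, 1, 6], r+c [5, 9, 6, 10, 7, 11, 8] are all distinct, so no two queens attack.

(1,4) (2,7) (3,3) (4,6) (5,2) (6,5) (7,1)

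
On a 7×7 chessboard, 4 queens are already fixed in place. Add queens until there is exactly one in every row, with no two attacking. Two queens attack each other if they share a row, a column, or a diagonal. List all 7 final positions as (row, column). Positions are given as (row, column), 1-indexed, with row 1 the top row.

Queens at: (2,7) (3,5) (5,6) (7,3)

Row 1: attacked by (2,7)→{6,7}; (3,5)→{3,5,7}; (5,6)→{2,6}; (7,3)→{3}. Safe: 1, 4. Place at column 4.
Row 4: attacked by (1,4)→{1,4,7}; (2,7)→{5,7}; (3,5)→{4,5,6}; (5,6)→{5,6,7}; (7,3)→{3,6}. Safe: 2. Place at column 2.
Row 6: attacked by (1,4)→{4}; (2,7)→{3,7}; (3,5)→{2,5}; (4,2)→{2,4}; (5,6)→{5,6,7}; (7,3)→{2,3,4}. Safe: 1. Place at column 1.
Columns [4, 7, 5, 2, 6, 1, 3], r−c [-3, -5, -2, 2, -1, 5, 4], r+c [5, 9, 8, 6, 11, 7, 10] are all distinct, so no two queens attack.

(1,4) (2,7) (3,5) (4,2) (5,6) (6,1) (7,3)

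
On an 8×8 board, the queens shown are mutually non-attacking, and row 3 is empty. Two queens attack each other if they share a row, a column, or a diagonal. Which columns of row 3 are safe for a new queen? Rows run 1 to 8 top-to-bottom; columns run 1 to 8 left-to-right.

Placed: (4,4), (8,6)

columns 2, 7, 8

(4,4) attacks row 3 at column 4 and diagonals 3, 5.
(8,6) attacks row 3 at column 6 and diagonals 1.
Attacked columns: {1, 3, 4, 5, 6}. Safe: {2, 7, 8}.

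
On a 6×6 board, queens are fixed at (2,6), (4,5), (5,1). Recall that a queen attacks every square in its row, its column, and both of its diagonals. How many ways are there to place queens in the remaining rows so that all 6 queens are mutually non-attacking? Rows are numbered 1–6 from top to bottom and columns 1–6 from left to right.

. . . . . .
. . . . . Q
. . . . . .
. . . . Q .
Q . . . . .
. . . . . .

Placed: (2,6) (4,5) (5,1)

1

Branch on row 1: col 3 → 1; col 4 → 0.
Sum: 1 + 0 = 1.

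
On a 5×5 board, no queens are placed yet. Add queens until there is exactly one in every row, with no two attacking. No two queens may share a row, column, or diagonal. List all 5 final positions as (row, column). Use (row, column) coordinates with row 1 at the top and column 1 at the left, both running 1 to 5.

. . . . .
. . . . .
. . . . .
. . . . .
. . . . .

(1,2) (2,4) (3,1) (4,3) (5,5)

Row 1: Safe: 1, 2, 3, 4, 5. Place at column 2.
Row 2: attacked by (1,2)→{1,2,3}. Safe: 4, 5. Place at column 4.
Row 3: attacked by (1,2)→{2,4}; (2,4)→{3,4,5}. Safe: 1. Place at column 1.
Row 4: attacked by (1,2)→{2,5}; (2,4)→{2,4}; (3,1)→{1,2}. Safe: 3. Place at column 3.
Row 5: attacked by (1,2)→{2}; (2,4)→{1,4}; (3,1)→{1,3}; (4,3)→{2,3,4}. Safe: 5. Place at column 5.
Columns [2, 4, 1, 3, 5], r−c [-1, -2, 2, 1, 0], r+c [3, 6, 4, 7, 10] are all distinct, so no two queens attack.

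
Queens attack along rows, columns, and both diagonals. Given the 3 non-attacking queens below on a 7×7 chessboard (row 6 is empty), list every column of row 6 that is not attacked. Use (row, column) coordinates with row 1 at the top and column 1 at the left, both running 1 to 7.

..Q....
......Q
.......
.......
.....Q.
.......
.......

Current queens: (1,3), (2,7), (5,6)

(1,3) attacks row 6 at column 3.
(2,7) attacks row 6 at column 7 and diagonals 3.
(5,6) attacks row 6 at column 6 and diagonals 5, 7.
Attacked columns: {3, 5, 6, 7}. Safe: {1, 2, 4}.

columns 1, 2, 4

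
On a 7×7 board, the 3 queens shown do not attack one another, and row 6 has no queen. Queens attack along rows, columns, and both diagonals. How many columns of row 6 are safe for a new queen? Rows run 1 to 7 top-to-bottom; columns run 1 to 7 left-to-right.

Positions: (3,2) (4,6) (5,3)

2

(3,2) attacks row 6 at column 2 and diagonals 5.
(4,6) attacks row 6 at column 6 and diagonals 4.
(5,3) attacks row 6 at column 3 and diagonals 2, 4.
Attacked columns: {2, 3, 4, 5, 6}. Safe: {1, 7}.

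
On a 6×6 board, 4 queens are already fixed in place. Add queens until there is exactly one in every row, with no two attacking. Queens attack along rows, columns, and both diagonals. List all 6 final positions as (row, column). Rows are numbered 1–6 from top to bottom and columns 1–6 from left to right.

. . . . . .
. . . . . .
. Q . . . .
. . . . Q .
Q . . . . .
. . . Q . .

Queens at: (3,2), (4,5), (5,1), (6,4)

(1,3) (2,6) (3,2) (4,5) (5,1) (6,4)

Row 1: attacked by (3,2)→{2,4}; (4,5)→{2,5}; (5,1)→{1,5}; (6,4)→{4}. Safe: 3, 6. Place at column 3.
Row 2: attacked by (1,3)→{2,3,4}; (3,2)→{1,2,3}; (4,5)→{3,5}; (5,1)→{1,4}; (6,4)→{4}. Safe: 6. Place at column 6.
Columns [3, 6, 2, 5, 1, 4], r−c [-2, -4, 1, -1, 4, 2], r+c [4, 8, 5, 9, 6, 10] are all distinct, so no two queens attack.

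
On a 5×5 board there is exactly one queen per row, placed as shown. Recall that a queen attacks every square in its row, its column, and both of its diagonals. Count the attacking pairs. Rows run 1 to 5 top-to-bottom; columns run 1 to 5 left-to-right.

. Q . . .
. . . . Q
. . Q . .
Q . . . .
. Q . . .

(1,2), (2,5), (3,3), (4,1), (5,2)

3

Same column: (1,2)–(5,2) (column 2).
Same diagonal: (2,5)–(5,2) (|2−5| = |5−2| = 3); (4,1)–(5,2) (|4−5| = |1−2| = 1).
Total attacking pairs: 3.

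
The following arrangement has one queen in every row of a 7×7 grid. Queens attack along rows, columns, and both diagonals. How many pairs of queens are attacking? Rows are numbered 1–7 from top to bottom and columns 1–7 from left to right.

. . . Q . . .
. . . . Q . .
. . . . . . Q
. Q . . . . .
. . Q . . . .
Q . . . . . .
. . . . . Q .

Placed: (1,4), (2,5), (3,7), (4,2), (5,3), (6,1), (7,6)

Same diagonal: (1,4)–(2,5) (|1−2| = |4−5| = 1); (2,5)–(6,1) (|2−6| = |5−1| = 4); (4,2)–(5,3) (|4−5| = |2−3| = 1).
Total attacking pairs: 3.

3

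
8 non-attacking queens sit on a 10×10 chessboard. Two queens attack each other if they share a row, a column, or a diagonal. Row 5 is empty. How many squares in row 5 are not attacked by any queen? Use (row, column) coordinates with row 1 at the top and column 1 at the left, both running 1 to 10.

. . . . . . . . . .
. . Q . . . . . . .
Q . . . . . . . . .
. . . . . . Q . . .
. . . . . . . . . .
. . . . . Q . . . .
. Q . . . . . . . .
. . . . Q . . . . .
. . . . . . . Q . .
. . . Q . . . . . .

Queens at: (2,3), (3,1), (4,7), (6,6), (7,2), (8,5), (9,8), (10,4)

(2,3) attacks row 5 at column 3 and diagonals 6.
(3,1) attacks row 5 at column 1 and diagonals 3.
(4,7) attacks row 5 at column 7 and diagonals 6, 8.
(6,6) attacks row 5 at column 6 and diagonals 5, 7.
(7,2) attacks row 5 at column 2 and diagonals 4.
(8,5) attacks row 5 at column 5 and diagonals 2, 8.
(9,8) attacks row 5 at column 8 and diagonals 4.
(10,4) attacks row 5 at column 4 and diagonals 9.
Attacked columns: {1, 2, 3, 4, 5, 6, 7, 8, 9}. Safe: {10}.

1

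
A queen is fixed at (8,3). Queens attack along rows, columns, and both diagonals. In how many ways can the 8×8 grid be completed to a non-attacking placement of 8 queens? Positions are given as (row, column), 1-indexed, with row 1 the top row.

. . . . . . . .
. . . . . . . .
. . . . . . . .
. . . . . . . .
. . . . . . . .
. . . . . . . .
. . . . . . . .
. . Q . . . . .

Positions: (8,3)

Branch on row 1: col 1 → 2; col 2 → 2; col 4 → 3; col 5 → 4; col 6 → 5; col 7 → 0; col 8 → 0.
Sum: 2 + 2 + 3 + 4 + 5 + 0 + 0 = 16.

16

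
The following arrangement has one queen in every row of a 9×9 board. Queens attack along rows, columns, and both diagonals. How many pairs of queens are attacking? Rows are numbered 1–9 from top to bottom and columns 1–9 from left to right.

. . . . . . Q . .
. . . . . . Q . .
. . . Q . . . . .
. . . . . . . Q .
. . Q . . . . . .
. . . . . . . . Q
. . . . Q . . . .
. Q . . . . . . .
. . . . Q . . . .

Same column: (1,7)–(2,7) (column 7); (7,5)–(9,5) (column 5).
Same diagonal: (1,7)–(5,3) (|1−5| = |7−3| = 4); (4,8)–(7,5) (|4−7| = |8−5| = 3); (5,3)–(7,5) (|5−7| = |3−5| = 2).
Total attacking pairs: 5.

5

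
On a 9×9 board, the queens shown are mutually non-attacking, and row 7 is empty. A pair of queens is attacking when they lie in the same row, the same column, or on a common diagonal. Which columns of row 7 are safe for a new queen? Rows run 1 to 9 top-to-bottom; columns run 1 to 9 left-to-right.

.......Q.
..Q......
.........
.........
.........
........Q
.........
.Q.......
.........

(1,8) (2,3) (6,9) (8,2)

columns 4, 5, 6, 7

(1,8) attacks row 7 at column 8 and diagonals 2.
(2,3) attacks row 7 at column 3 and diagonals 8.
(6,9) attacks row 7 at column 9 and diagonals 8.
(8,2) attacks row 7 at column 2 and diagonals 1, 3.
Attacked columns: {1, 2, 3, 8, 9}. Safe: {4, 5, 6, 7}.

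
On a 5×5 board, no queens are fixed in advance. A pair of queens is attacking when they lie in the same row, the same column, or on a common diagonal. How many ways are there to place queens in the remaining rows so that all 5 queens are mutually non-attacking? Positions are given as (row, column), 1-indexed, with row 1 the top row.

10

Branch on row 1: col 1 → 2; col 2 → 2; col 3 → 2; col 4 → 2; col 5 → 2.
Sum: 2 + 2 + 2 + 2 + 2 = 10.
(This is the classic 5-queens count.)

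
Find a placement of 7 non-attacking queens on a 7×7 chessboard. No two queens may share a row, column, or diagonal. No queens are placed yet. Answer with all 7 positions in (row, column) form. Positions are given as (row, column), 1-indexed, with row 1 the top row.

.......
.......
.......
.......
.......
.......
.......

(1,5) (2,3) (3,1) (4,6) (5,4) (6,2) (7,7)

Row 1: Safe: 1, 2, 3, 4, 5, 6, 7. Place at column 5.
Row 2: attacked by (1,5)→{4,5,6}. Safe: 1, 2, 3, 7. Place at column 3.
Row 3: attacked by (1,5)→{3,5,7}; (2,3)→{2,3,4}. Safe: 1, 6. Place at column 1.
Row 4: attacked by (1,5)→{2,5}; (2,3)→{1,3,5}; (3,1)→{1,2}. Safe: 4, 6, 7. Place at column 6.
Row 5: attacked by (1,5)→{1,5}; (2,3)→{3,6}; (3,1)→{1,3}; (4,6)→{5,6,7}. Safe: 2, 4. Place at column 4.
Row 6: attacked by (1,5)→{5}; (2,3)→{3,7}; (3,1)→{1,4}; (4,6)→{4,6}; (5,4)→{3,4,5}. Safe: 2. Place at column 2.
Row 7: attacked by (1,5)→{5}; (2,3)→{3}; (3,1)→{1,5}; (4,6)→{3,6}; (5,4)→{2,4,6}; (6,2)→{1,2,3}. Safe: 7. Place at column 7.
Columns [5, 3, 1, 6, 4, 2, 7], r−c [-4, -1, 2, -2, 1, 4, 0], r+c [6, 5, 4, 10, 9, 8, 14] are all distinct, so no two queens attack.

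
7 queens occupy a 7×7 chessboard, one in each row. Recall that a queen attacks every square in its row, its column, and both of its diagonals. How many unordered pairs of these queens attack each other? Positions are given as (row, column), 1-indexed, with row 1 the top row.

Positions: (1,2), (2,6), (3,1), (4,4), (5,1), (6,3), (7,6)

3

Same column: (2,6)–(7,6) (column 6); (3,1)–(5,1) (column 1).
Same diagonal: (2,6)–(4,4) (|2−4| = |6−4| = 2).
Total attacking pairs: 3.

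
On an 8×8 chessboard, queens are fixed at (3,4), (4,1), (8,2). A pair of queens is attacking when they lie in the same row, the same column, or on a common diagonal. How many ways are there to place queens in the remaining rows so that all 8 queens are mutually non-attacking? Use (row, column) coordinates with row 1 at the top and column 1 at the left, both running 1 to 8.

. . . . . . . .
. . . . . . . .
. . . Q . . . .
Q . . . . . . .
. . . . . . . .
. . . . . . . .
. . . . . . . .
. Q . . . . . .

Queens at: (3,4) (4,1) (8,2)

Branch on row 1: col 3 → 1; col 5 → 1; col 7 → 0; col 8 → 0.
Sum: 1 + 1 + 0 + 0 = 2.

2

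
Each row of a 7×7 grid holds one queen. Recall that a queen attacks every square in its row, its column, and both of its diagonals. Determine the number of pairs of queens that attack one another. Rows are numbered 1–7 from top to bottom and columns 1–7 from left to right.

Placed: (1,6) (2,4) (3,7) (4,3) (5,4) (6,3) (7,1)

Same column: (2,4)–(5,4) (column 4); (4,3)–(6,3) (column 3).
Same diagonal: (1,6)–(4,3) (|1−4| = |6−3| = 3); (4,3)–(5,4) (|4−5| = |3−4| = 1); (5,4)–(6,3) (|5−6| = |4−3| = 1).
Total attacking pairs: 5.

5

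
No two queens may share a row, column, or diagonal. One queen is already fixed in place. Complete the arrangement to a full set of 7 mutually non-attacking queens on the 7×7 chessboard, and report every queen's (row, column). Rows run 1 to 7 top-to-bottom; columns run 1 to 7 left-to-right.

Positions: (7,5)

Row 1: attacked by (7,5)→{5}. Safe: 1, 2, 3, 4, 6, 7. Place at column 3.
Row 2: attacked by (1,3)→{2,3,4}; (7,5)→{5}. Safe: 1, 6, 7. Place at column 7.
Row 3: attacked by (1,3)→{1,3,5}; (2,7)→{6,7}; (7,5)→{1,5}. Safe: 2, 4. Place at column 2.
Row 4: attacked by (1,3)→{3,6}; (2,7)→{5,7}; (3,2)→{1,2,3}; (7,5)→{2,5}. Safe: 4. Place at column 4.
Row 5: attacked by (1,3)→{3,7}; (2,7)→{4,7}; (3,2)→{2,4}; (4,4)→{3,4,5}; (7,5)→{3,5,7}. Safe: 1, 6. Place at column 6.
Row 6: attacked by (1,3)→{3}; (2,7)→{3,7}; (3,2)→{2,5}; (4,4)→{2,4,6}; (5,6)→{5,6,7}; (7,5)→{4,5,6}. Safe: 1. Place at column 1.
Columns [3, 7, 2, 4, 6, 1, 5], r−c [-2, -5, 1, 0, -1, 5, 2], r+c [4, 9, 5, 8, 11, 7, 12] are all distinct, so no two queens attack.

(1,3) (2,7) (3,2) (4,4) (5,6) (6,1) (7,5)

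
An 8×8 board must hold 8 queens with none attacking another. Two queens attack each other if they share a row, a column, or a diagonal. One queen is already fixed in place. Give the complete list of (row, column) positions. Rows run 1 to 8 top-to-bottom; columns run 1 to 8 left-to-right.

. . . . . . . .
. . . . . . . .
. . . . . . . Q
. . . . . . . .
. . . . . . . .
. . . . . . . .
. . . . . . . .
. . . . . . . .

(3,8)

(1,1) (2,5) (3,8) (4,6) (5,3) (6,7) (7,2) (8,4)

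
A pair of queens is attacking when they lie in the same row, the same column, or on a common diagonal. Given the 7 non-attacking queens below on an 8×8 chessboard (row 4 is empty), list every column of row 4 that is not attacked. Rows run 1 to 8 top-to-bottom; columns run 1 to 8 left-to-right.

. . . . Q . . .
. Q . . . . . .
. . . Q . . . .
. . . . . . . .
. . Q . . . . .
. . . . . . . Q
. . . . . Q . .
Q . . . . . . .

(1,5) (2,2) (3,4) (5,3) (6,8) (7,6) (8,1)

columns 7

(1,5) attacks row 4 at column 5 and diagonals 2, 8.
(2,2) attacks row 4 at column 2 and diagonals 4.
(3,4) attacks row 4 at column 4 and diagonals 3, 5.
(5,3) attacks row 4 at column 3 and diagonals 2, 4.
(6,8) attacks row 4 at column 8 and diagonals 6.
(7,6) attacks row 4 at column 6 and diagonals 3.
(8,1) attacks row 4 at column 1 and diagonals 5.
Attacked columns: {1, 2, 3, 4, 5, 6, 8}. Safe: {7}.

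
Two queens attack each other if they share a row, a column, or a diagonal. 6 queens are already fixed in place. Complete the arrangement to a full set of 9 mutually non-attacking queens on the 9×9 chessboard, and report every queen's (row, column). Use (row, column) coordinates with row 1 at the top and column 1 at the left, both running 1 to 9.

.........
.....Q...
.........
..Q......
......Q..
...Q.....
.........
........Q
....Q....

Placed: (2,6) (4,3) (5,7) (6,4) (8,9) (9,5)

Row 1: attacked by (2,6)→{5,6,7}; (4,3)→{3,6}; (5,7)→{3,7}; (6,4)→{4,9}; (8,9)→{2,9}; (9,5)→{5}. Safe: 1, 8. Place at column 1.
Row 3: attacked by (1,1)→{1,3}; (2,6)→{5,6,7}; (4,3)→{2,3,4}; (5,7)→{5,7,9}; (6,4)→{1,4,7}; (8,9)→{4,9}; (9,5)→{5}. Safe: 8. Place at column 8.
Row 7: attacked by (1,1)→{1,7}; (2,6)→{1,6}; (3,8)→{4,8}; (4,3)→{3,6}; (5,7)→{5,7,9}; (6,4)→{3,4,5}; (8,9)→{8,9}; (9,5)→{3,5,7}. Safe: 2. Place at column 2.
Columns [1, 6, 8, 3, 7, 4, 2, 9, 5], r−c [0, -4, -5, 1, -2, 2, 5, -1, 4], r+c [2, 8, 11, 7, 12, 10, 9, 17, 14] are all distinct, so no two queens attack.

(1,1) (2,6) (3,8) (4,3) (5,7) (6,4) (7,2) (8,9) (9,5)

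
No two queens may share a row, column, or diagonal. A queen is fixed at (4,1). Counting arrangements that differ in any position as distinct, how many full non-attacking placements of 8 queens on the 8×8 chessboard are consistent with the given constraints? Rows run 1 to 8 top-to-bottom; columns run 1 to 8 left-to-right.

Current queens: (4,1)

18

Branch on row 1: col 2 → 2; col 3 → 4; col 5 → 5; col 6 → 4; col 7 → 2; col 8 → 1.
Sum: 2 + 4 + 5 + 4 + 2 + 1 = 18.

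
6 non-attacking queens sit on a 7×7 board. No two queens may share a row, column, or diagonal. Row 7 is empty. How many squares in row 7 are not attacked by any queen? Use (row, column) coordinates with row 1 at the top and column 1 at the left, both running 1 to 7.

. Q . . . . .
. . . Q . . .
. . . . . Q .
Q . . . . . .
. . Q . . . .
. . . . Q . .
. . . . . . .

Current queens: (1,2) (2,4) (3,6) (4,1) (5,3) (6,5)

(1,2) attacks row 7 at column 2.
(2,4) attacks row 7 at column 4.
(3,6) attacks row 7 at column 6 and diagonals 2.
(4,1) attacks row 7 at column 1 and diagonals 4.
(5,3) attacks row 7 at column 3 and diagonals 1, 5.
(6,5) attacks row 7 at column 5 and diagonals 4, 6.
Attacked columns: {1, 2, 3, 4, 5, 6}. Safe: {7}.

1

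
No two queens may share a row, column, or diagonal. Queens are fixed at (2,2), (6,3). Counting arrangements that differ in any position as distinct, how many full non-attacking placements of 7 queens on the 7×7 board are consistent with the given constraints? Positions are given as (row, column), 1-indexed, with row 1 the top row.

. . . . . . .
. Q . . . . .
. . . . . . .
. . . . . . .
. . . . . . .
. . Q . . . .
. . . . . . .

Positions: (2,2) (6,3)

Branch on row 1: col 4 → 0; col 5 → 0; col 6 → 0; col 7 → 1.
Sum: 0 + 0 + 0 + 1 = 1.

1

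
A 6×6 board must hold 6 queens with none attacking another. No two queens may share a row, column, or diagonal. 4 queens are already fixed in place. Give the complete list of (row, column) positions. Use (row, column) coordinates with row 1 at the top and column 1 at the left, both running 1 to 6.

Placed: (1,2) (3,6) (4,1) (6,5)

(1,2) (2,4) (3,6) (4,1) (5,3) (6,5)

Row 2: attacked by (1,2)→{1,2,3}; (3,6)→{5,6}; (4,1)→{1,3}; (6,5)→{1,5}. Safe: 4. Place at column 4.
Row 5: attacked by (1,2)→{2,6}; (2,4)→{1,4}; (3,6)→{4,6}; (4,1)→{1,2}; (6,5)→{4,5,6}. Safe: 3. Place at column 3.
Columns [2, 4, 6, 1, 3, 5], r−c [-1, -2, -3, 3, 2, 1], r+c [3, 6, 9, 5, 8, 11] are all distinct, so no two queens attack.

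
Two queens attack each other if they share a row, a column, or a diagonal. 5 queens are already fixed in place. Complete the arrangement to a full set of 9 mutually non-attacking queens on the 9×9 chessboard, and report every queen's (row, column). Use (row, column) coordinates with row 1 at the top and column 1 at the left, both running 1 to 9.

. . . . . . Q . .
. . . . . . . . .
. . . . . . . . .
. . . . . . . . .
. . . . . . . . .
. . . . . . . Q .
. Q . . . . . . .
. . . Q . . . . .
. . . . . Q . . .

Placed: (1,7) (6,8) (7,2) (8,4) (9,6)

(1,7) (2,9) (3,1) (4,3) (5,5) (6,8) (7,2) (8,4) (9,6)

Row 2: attacked by (1,7)→{6,7,8}; (6,8)→{4,8}; (7,2)→{2,7}; (8,4)→{4}; (9,6)→{6}. Safe: 1, 3, 5, 9. Place at column 9.
Row 3: attacked by (1,7)→{5,7,9}; (2,9)→{8,9}; (6,8)→{5,8}; (7,2)→{2,6}; (8,4)→{4,9}; (9,6)→{6}. Safe: 1, 3. Place at column 1.
Row 4: attacked by (1,7)→{4,7}; (2,9)→{7,9}; (3,1)→{1,2}; (6,8)→{6,8}; (7,2)→{2,5}; (8,4)→{4,8}; (9,6)→{1,6}. Safe: 3. Place at column 3.
Row 5: attacked by (1,7)→{3,7}; (2,9)→{6,9}; (3,1)→{1,3}; (4,3)→{2,3,4}; (6,8)→{7,8,9}; (7,2)→{2,4}; (8,4)→{1,4,7}; (9,6)→{2,6}. Safe: 5. Place at column 5.
Columns [7, 9, 1, 3, 5, 8, 2, 4, 6], r−c [-6, -7, 2, 1, 0, -2, 5, 4, 3], r+c [8, 11, 4, 7, 10, 14, 9, 12, 15] are all distinct, so no two queens attack.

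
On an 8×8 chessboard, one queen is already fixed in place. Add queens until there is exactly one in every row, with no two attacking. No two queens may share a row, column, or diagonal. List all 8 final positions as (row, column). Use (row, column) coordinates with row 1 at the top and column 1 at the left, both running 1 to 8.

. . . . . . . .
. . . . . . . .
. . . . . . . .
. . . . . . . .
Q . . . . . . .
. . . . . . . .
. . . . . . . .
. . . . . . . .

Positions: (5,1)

(1,6) (2,8) (3,2) (4,4) (5,1) (6,7) (7,5) (8,3)

Row 1: attacked by (5,1)→{1,5}. Safe: 2, 3, 4, 6, 7, 8. Place at column 6.
Row 2: attacked by (1,6)→{5,6,7}; (5,1)→{1,4}. Safe: 2, 3, 8. Place at column 8.
Row 3: attacked by (1,6)→{4,6,8}; (2,8)→{7,8}; (5,1)→{1,3}. Safe: 2, 5. Place at column 2.
Row 4: attacked by (1,6)→{3,6}; (2,8)→{6,8}; (3,2)→{1,2,3}; (5,1)→{1,2}. Safe: 4, 5, 7. Place at column 4.
Row 6: attacked by (1,6)→{1,6}; (2,8)→{4,8}; (3,2)→{2,5}; (4,4)→{2,4,6}; (5,1)→{1,2}. Safe: 3, 7. Place at column 7.
Row 7: attacked by (1,6)→{6}; (2,8)→{3,8}; (3,2)→{2,6}; (4,4)→{1,4,7}; (5,1)→{1,3}; (6,7)→{6,7,8}. Safe: 5. Place at column 5.
Row 8: attacked by (1,6)→{6}; (2,8)→{2,8}; (3,2)→{2,7}; (4,4)→{4,8}; (5,1)→{1,4}; (6,7)→{5,7}; (7,5)→{4,5,6}. Safe: 3. Place at column 3.
Columns [6, 8, 2, 4, 1, 7, 5, 3], r−c [-5, -6, 1, 0, 4, -1, 2, 5], r+c [7, 10, 5, 8, 6, 13, 12, 11] are all distinct, so no two queens attack.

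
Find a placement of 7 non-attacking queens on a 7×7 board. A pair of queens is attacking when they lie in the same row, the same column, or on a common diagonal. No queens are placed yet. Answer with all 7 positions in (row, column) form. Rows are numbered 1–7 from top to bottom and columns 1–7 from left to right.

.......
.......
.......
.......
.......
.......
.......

(1,7) (2,2) (3,4) (4,6) (5,1) (6,3) (7,5)

Row 1: Safe: 1, 2, 3, 4, 5, 6, 7. Place at column 7.
Row 2: attacked by (1,7)→{6,7}. Safe: 1, 2, 3, 4, 5. Place at column 2.
Row 3: attacked by (1,7)→{5,7}; (2,2)→{1,2,3}. Safe: 4, 6. Place at column 4.
Row 4: attacked by (1,7)→{4,7}; (2,2)→{2,4}; (3,4)→{3,4,5}. Safe: 1, 6. Place at column 6.
Row 5: attacked by (1,7)→{3,7}; (2,2)→{2,5}; (3,4)→{2,4,6}; (4,6)→{5,6,7}. Safe: 1. Place at column 1.
Row 6: attacked by (1,7)→{2,7}; (2,2)→{2,6}; (3,4)→{1,4,7}; (4,6)→{4,6}; (5,1)→{1,2}. Safe: 3, 5. Place at column 3.
Row 7: attacked by (1,7)→{1,7}; (2,2)→{2,7}; (3,4)→{4}; (4,6)→{3,6}; (5,1)→{1,3}; (6,3)→{2,3,4}. Safe: 5. Place at column 5.
Columns [7, 2, 4, 6, 1, 3, 5], r−c [-6, 0, -1, -2, 4, 3, 2], r+c [8, 4, 7, 10, 6, 9, 12] are all distinct, so no two queens attack.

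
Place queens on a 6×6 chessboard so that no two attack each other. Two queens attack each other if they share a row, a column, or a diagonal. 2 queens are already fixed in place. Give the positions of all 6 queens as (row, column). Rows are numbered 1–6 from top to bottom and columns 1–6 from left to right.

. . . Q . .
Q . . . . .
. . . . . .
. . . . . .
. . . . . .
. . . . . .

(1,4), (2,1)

(1,4) (2,1) (3,5) (4,2) (5,6) (6,3)

Row 3: attacked by (1,4)→{2,4,6}; (2,1)→{1,2}. Safe: 3, 5. Place at column 5.
Row 4: attacked by (1,4)→{1,4}; (2,1)→{1,3}; (3,5)→{4,5,6}. Safe: 2. Place at column 2.
Row 5: attacked by (1,4)→{4}; (2,1)→{1,4}; (3,5)→{3,5}; (4,2)→{1,2,3}. Safe: 6. Place at column 6.
Row 6: attacked by (1,4)→{4}; (2,1)→{1,5}; (3,5)→{2,5}; (4,2)→{2,4}; (5,6)→{5,6}. Safe: 3. Place at column 3.
Columns [4, 1, 5, 2, 6, 3], r−c [-3, 1, -2, 2, -1, 3], r+c [5, 3, 8, 6, 11, 9] are all distinct, so no two queens attack.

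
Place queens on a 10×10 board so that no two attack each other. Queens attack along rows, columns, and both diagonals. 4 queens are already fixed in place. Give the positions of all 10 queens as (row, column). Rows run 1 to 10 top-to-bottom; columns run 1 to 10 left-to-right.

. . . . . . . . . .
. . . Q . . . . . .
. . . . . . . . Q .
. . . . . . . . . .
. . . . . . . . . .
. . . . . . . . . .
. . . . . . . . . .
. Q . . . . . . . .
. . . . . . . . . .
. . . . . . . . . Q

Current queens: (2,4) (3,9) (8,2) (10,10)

(1,8) (2,4) (3,9) (4,7) (5,3) (6,1) (7,6) (8,2) (9,5) (10,10)

Row 1: attacked by (2,4)→{3,4,5}; (3,9)→{7,9}; (8,2)→{2,9}; (10,10)→{1,10}. Safe: 6, 8. Place at column 8.
Row 4: attacked by (1,8)→{5,8}; (2,4)→{2,4,6}; (3,9)→{8,9,10}; (8,2)→{2,6}; (10,10)→{4,10}. Safe: 1, 3, 7. Place at column 7.
Row 5: attacked by (1,8)→{4,8}; (2,4)→{1,4,7}; (3,9)→{7,9}; (4,7)→{6,7,8}; (8,2)→{2,5}; (10,10)→{5,10}. Safe: 3. Place at column 3.
Row 6: attacked by (1,8)→{3,8}; (2,4)→{4,8}; (3,9)→{6,9}; (4,7)→{5,7,9}; (5,3)→{2,3,4}; (8,2)→{2,4}; (10,10)→{6,10}. Safe: 1. Place at column 1.
Row 7: attacked by (1,8)→{2,8}; (2,4)→{4,9}; (3,9)→{5,9}; (4,7)→{4,7,10}; (5,3)→{1,3,5}; (6,1)→{1,2}; (8,2)→{1,2,3}; (10,10)→{7,10}. Safe: 6. Place at column 6.
Row 9: attacked by (1,8)→{8}; (2,4)→{4}; (3,9)→{3,9}; (4,7)→{2,7}; (5,3)→{3,7}; (6,1)→{1,4}; (7,6)→{4,6,8}; (8,2)→{1,2,3}; (10,10)→{9,10}. Safe: 5. Place at column 5.
Columns [8, 4, 9, 7, 3, 1, 6, 2, 5, 10], r−c [-7, -2, -6, -3, 2, 5, 1, 6, 4, 0], r+c [9, 6, 12, 11, 8, 7, 13, 10, 14, 20] are all distinct, so no two queens attack.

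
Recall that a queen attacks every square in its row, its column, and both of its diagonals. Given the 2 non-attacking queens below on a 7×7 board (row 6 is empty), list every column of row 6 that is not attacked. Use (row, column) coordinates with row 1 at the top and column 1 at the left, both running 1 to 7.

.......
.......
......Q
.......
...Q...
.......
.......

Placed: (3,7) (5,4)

columns 1, 2, 6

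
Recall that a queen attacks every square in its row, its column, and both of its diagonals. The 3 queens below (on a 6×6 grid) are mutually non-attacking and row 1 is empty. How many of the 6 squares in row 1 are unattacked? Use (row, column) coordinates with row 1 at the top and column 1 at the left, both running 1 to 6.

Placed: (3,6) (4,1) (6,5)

(3,6) attacks row 1 at column 6 and diagonals 4.
(4,1) attacks row 1 at column 1 and diagonals 4.
(6,5) attacks row 1 at column 5.
Attacked columns: {1, 4, 5, 6}. Safe: {2, 3}.

2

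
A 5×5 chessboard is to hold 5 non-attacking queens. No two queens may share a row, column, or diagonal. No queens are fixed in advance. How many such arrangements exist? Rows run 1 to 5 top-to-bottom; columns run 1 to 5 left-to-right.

10

Branch on row 1: col 1 → 2; col 2 → 2; col 3 → 2; col 4 → 2; col 5 → 2.
Sum: 2 + 2 + 2 + 2 + 2 = 10.
(This is the classic 5-queens count.)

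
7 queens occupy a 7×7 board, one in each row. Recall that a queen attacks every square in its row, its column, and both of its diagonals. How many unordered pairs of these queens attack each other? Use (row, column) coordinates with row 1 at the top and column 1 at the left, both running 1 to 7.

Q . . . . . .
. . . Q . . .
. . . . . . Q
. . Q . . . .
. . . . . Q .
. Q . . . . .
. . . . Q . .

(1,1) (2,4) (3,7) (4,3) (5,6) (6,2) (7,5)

0

All columns are distinct and no two queens satisfy |Δrow| = |Δcol|, so no pair attacks.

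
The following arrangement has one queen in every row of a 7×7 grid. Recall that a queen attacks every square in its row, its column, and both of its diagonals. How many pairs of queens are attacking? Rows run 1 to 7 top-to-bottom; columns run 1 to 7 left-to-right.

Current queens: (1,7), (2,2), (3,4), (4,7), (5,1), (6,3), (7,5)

Same column: (1,7)–(4,7) (column 7).
Total attacking pairs: 1.

1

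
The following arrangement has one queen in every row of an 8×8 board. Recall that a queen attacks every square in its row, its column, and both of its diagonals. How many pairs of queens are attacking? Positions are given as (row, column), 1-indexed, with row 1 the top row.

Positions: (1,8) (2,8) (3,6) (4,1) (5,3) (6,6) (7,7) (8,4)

Same column: (1,8)–(2,8) (column 8); (3,6)–(6,6) (column 6).
Same diagonal: (1,8)–(3,6) (|1−3| = |8−6| = 2); (6,6)–(7,7) (|6−7| = |6−7| = 1); (6,6)–(8,4) (|6−8| = |6−4| = 2).
Total attacking pairs: 5.

5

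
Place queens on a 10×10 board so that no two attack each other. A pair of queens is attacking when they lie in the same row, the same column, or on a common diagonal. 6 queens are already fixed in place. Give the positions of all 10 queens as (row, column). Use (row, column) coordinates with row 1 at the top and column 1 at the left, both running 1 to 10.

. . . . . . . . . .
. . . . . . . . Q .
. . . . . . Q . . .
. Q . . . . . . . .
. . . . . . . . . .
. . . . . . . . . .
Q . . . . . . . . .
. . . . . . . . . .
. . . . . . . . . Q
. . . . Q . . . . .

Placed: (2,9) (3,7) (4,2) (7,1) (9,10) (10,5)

(1,6) (2,9) (3,7) (4,2) (5,8) (6,3) (7,1) (8,4) (9,10) (10,5)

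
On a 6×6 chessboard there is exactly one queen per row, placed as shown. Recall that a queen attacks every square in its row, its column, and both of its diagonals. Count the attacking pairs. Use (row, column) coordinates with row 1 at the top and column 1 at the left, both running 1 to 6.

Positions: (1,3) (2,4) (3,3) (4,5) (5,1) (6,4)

Same column: (1,3)–(3,3) (column 3); (2,4)–(6,4) (column 4).
Same diagonal: (1,3)–(2,4) (|1−2| = |3−4| = 1); (2,4)–(3,3) (|2−3| = |4−3| = 1); (2,4)–(5,1) (|2−5| = |4−1| = 3); (3,3)–(5,1) (|3−5| = |3−1| = 2).
Total attacking pairs: 6.

6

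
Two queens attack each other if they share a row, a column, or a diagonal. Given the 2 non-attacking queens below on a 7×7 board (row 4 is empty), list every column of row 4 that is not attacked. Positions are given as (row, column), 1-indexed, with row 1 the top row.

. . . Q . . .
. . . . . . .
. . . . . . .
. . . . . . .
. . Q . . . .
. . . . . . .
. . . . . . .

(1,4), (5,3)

columns 5, 6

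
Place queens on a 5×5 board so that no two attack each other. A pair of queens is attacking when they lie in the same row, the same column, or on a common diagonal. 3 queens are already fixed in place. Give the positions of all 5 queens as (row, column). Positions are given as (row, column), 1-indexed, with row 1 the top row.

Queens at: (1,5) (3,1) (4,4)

(1,5) (2,3) (3,1) (4,4) (5,2)

Row 2: attacked by (1,5)→{4,5}; (3,1)→{1,2}; (4,4)→{2,4}. Safe: 3. Place at column 3.
Row 5: attacked by (1,5)→{1,5}; (2,3)→{3}; (3,1)→{1,3}; (4,4)→{3,4,5}. Safe: 2. Place at column 2.
Columns [5, 3, 1, 4, 2], r−c [-4, -1, 2, 0, 3], r+c [6, 5, 4, 8, 7] are all distinct, so no two queens attack.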